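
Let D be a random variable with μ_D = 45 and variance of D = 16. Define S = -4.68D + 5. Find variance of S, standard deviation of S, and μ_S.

S = -4.68D + 5 is linear with a = -4.68, b = 5.
variance of S = a²·variance of D = (-4.68)²·16 = 350.4384 (the additive constant 5 does not affect variance).
standard deviation of D = √16 = 4.
standard deviation of S = |a|·standard deviation of D = |-4.68|·4 = 18.72.
μ_S = a·μ_D + b = (-4.68)·45 + 5 = -205.6.

variance of S = 350.4384, standard deviation of S = 18.72, μ_S = -205.6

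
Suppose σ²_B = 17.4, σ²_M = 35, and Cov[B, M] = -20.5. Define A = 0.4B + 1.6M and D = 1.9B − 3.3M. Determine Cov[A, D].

By bilinearity, Cov[A, D] = ac·σ²_B + bd·σ²_M + (ad+bc)·Cov[B, M], with a=0.4, b=1.6, c=1.9, d=-3.3.
ac·σ²_B = 0.4·1.9·17.4 = 13.224
bd·σ²_M = 1.6·(-3.3)·35 = -184.8
(ad+bc)·Cov[B, M] = (1.72)·(-20.5) = -35.26
Cov[A, D] = 13.224 + (-184.8) + (-35.26) = -206.836.

Cov[A, D] = -206.836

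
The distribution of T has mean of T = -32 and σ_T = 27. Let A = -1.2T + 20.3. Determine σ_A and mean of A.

σ_A = 32.4, mean of A = 58.7

A = -1.2T + 20.3 is linear with a = -1.2, b = 20.3.
σ_A = |a|·σ_T = |-1.2|·27 = 32.4.
mean of A = a·mean of T + b = (-1.2)·(-32) + 20.3 = 58.7.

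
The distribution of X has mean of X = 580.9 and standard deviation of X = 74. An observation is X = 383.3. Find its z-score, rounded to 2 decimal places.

z = -2.67

z = (X − mean of X) / standard deviation of X = (383.3 − 580.9) / 74 ≈ -2.67.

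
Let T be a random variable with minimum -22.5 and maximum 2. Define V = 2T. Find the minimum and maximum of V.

min(V) = -45, max(V) = 4

a = 2 > 0, so min(V) = a·min(T)+b = 2·(-22.5) = -45 and max(V) = 2·2 = 4.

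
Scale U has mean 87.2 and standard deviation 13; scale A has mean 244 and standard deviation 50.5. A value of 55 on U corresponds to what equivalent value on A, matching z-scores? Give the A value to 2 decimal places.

z = (55 − 87.2)/13 ≈ -2.4769.
A = 244 + z·50.5 = 244 + (55 − 87.2)·50.5/13 ≈ 118.92.

A = 118.92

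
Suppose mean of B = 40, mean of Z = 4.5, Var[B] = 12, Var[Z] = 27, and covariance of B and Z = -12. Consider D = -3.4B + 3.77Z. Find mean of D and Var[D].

mean of D = (-3.4)·mean of B + 3.77·mean of Z = (-3.4)·40 + 3.77·4.5 = -119.035.
Var[D] = a²·Var[B] + b²·Var[Z] + 2ab·covariance of B and Z with a = -3.4, b = 3.77.
= (-3.4)²·12 + 3.77²·27 + 2·(-3.4)·3.77·(-12)
= 138.72 + 383.7483 + 307.632 = 830.1003.

mean of D = -119.035, Var[D] = 830.1003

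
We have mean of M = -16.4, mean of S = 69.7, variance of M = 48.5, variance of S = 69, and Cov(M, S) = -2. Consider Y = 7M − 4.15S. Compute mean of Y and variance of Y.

mean of Y = -404.055, variance of Y = 3681.0525

mean of Y = 7·mean of M + (-4.15)·mean of S = 7·(-16.4) + (-4.15)·69.7 = -404.055.
variance of Y = a²·variance of M + b²·variance of S + 2ab·Cov(M, S) with a = 7, b = -4.15.
= 7²·48.5 + (-4.15)²·69 + 2·7·(-4.15)·(-2)
= 2376.5 + 1188.3525 + 116.2 = 3681.0525.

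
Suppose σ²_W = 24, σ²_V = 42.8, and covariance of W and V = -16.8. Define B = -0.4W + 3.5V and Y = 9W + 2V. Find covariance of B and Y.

By bilinearity, covariance of B and Y = ac·σ²_W + bd·σ²_V + (ad+bc)·covariance of W and V, with a=-0.4, b=3.5, c=9, d=2.
ac·σ²_W = (-0.4)·9·24 = -86.4
bd·σ²_V = 3.5·2·42.8 = 299.6
(ad+bc)·covariance of W and V = (30.7)·(-16.8) = -515.76
covariance of B and Y = -86.4 + 299.6 + (-515.76) = -302.56.

covariance of B and Y = -302.56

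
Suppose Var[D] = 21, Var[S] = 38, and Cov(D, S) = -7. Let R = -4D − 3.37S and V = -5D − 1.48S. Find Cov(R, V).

Cov(R, V) = 450.1388

By bilinearity, Cov(R, V) = ac·Var[D] + bd·Var[S] + (ad+bc)·Cov(D, S), with a=-4, b=-3.37, c=-5, d=-1.48.
ac·Var[D] = (-4)·(-5)·21 = 420
bd·Var[S] = (-3.37)·(-1.48)·38 = 189.5288
(ad+bc)·Cov(D, S) = (22.77)·(-7) = -159.39
Cov(R, V) = 420 + 189.5288 + (-159.39) = 450.1388.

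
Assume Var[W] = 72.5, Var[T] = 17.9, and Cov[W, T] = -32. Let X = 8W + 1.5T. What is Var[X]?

Var[X] = a²·Var[W] + b²·Var[T] + 2ab·Cov[W, T] with a = 8, b = 1.5.
= 8²·72.5 + 1.5²·17.9 + 2·8·1.5·(-32)
= 4640 + 40.275 + (-768) = 3912.275.

Var[X] = 3912.275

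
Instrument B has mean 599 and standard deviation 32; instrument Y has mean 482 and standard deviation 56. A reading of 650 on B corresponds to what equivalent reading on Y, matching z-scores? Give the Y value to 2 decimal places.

Y = 571.25

z = (650 − 599)/32 ≈ 1.5938.
Y = 482 + z·56 = 482 + (650 − 599)·56/32 = 571.25.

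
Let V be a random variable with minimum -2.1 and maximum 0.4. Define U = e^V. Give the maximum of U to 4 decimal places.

max(U) = 1.4918

e^V is increasing on this domain, so max(U) comes from max(V) = 0.4: max(U) = exp(0.4) ≈ 1.4918.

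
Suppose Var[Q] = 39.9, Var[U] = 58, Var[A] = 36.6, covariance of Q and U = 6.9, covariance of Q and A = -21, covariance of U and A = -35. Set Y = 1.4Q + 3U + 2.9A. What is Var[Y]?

Var[Y] = 186.45

Var[Y] = a²·Var[Q] + b²·Var[U] + c²·Var[A] + 2ab·covariance of Q and U + 2ac·covariance of Q and A + 2bc·covariance of U and A, with a = 1.4, b = 3, c = 2.9.
= 78.204 + 522 + 307.806 + 57.96 + (-170.52) + (-609)
= 186.45.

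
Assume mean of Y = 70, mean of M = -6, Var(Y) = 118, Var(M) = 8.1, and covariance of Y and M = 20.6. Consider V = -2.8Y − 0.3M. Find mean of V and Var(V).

mean of V = (-2.8)·mean of Y + (-0.3)·mean of M = (-2.8)·70 + (-0.3)·(-6) = -194.2.
Var(V) = a²·Var(Y) + b²·Var(M) + 2ab·covariance of Y and M with a = -2.8, b = -0.3.
= (-2.8)²·118 + (-0.3)²·8.1 + 2·(-2.8)·(-0.3)·20.6
= 925.12 + 0.729 + 34.608 = 960.457.

mean of V = -194.2, Var(V) = 960.457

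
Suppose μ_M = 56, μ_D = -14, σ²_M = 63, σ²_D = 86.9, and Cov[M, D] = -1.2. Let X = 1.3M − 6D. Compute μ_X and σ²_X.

μ_X = 1.3·μ_M + (-6)·μ_D = 1.3·56 + (-6)·(-14) = 156.8.
σ²_X = a²·σ²_M + b²·σ²_D + 2ab·Cov[M, D] with a = 1.3, b = -6.
= 1.3²·63 + (-6)²·86.9 + 2·1.3·(-6)·(-1.2)
= 106.47 + 3128.4 + 18.72 = 3253.59.

μ_X = 156.8, σ²_X = 3253.59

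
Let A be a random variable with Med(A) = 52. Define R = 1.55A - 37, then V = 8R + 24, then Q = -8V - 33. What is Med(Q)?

Med(R) = 1.55·52 + (-37) = 43.6.
Med(V) = 8·43.6 + 24 = 372.8.
Med(Q) = (-8)·372.8 + (-33) = -3015.4.

Med(Q) = -3015.4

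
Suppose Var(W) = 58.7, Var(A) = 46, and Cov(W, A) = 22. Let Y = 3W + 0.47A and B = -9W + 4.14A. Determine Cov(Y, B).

By bilinearity, Cov(Y, B) = ac·Var(W) + bd·Var(A) + (ad+bc)·Cov(W, A), with a=3, b=0.47, c=-9, d=4.14.
ac·Var(W) = 3·(-9)·58.7 = -1584.9
bd·Var(A) = 0.47·4.14·46 = 89.5068
(ad+bc)·Cov(W, A) = (8.19)·22 = 180.18
Cov(Y, B) = -1584.9 + 89.5068 + 180.18 = -1315.2132.

Cov(Y, B) = -1315.2132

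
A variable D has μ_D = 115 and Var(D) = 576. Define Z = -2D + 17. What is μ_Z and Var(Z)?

Z = -2D + 17 is linear with a = -2, b = 17.
μ_Z = a·μ_D + b = (-2)·115 + 17 = -213.
Var(Z) = a²·Var(D) = (-2)²·576 = 2304 (the additive constant 17 does not affect variance).

μ_Z = -213, Var(Z) = 2304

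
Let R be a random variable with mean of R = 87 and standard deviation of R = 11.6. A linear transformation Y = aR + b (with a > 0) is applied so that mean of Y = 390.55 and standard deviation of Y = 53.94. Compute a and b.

a = 4.65, b = -14

standard deviation of Y = a·standard deviation of R (a > 0), so a = 53.94/11.6 = 4.65.
mean of Y = a·mean of R + b, so b = 390.55 − 4.65·87 = -14.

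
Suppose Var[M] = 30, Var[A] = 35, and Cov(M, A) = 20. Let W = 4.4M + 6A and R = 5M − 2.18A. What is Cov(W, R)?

By bilinearity, Cov(W, R) = ac·Var[M] + bd·Var[A] + (ad+bc)·Cov(M, A), with a=4.4, b=6, c=5, d=-2.18.
ac·Var[M] = 4.4·5·30 = 660
bd·Var[A] = 6·(-2.18)·35 = -457.8
(ad+bc)·Cov(M, A) = (20.408)·20 = 408.16
Cov(W, R) = 660 + (-457.8) + 408.16 = 610.36.

Cov(W, R) = 610.36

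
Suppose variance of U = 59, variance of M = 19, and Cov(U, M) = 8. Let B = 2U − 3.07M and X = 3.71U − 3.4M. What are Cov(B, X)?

By bilinearity, Cov(B, X) = ac·variance of U + bd·variance of M + (ad+bc)·Cov(U, M), with a=2, b=-3.07, c=3.71, d=-3.4.
ac·variance of U = 2·3.71·59 = 437.78
bd·variance of M = (-3.07)·(-3.4)·19 = 198.322
(ad+bc)·Cov(U, M) = (-18.1897)·8 = -145.5176
Cov(B, X) = 437.78 + 198.322 + (-145.5176) = 490.5844.

Cov(B, X) = 490.5844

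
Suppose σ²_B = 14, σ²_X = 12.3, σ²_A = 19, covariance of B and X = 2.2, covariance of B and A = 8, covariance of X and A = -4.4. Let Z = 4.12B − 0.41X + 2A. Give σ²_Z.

σ²_Z = a²·σ²_B + b²·σ²_X + c²·σ²_A + 2ab·covariance of B and X + 2ac·covariance of B and A + 2bc·covariance of X and A, with a = 4.12, b = -0.41, c = 2.
= 237.6416 + 2.06763 + 76 + (-7.43248) + 131.84 + 7.216
= 447.33275.

σ²_Z = 447.33275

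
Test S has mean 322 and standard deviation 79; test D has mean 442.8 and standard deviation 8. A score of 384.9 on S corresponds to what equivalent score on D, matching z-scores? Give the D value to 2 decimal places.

z = (384.9 − 322)/79 ≈ 0.7962.
D = 442.8 + z·8 = 442.8 + (384.9 − 322)·8/79 ≈ 449.17.

D = 449.17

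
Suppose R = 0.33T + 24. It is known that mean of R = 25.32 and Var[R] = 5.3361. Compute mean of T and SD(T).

mean of T = 4, SD(T) = 7

From R = 0.33T + 24: mean of R = a·mean of T + b, so mean of T = (mean of R − b)/a = (25.32 − 24)/0.33 = 4.
SD(R) = √5.3361 = 2.31.
SD(R) = |a|·SD(T), so SD(T) = 2.31/|0.33| = 7.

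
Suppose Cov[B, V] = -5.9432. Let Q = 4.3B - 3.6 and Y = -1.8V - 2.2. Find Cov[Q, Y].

Cov[Q, Y] = 46.000368

Cov[Q, Y] = a·c·Cov[B, V] = 4.3·(-1.8)·(-5.9432) = 46.000368. Additive constants drop out.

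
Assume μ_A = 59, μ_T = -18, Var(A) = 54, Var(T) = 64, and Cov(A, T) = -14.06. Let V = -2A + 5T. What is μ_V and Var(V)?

μ_V = (-2)·μ_A + 5·μ_T = (-2)·59 + 5·(-18) = -208.
Var(V) = a²·Var(A) + b²·Var(T) + 2ab·Cov(A, T) with a = -2, b = 5.
= (-2)²·54 + 5²·64 + 2·(-2)·5·(-14.06)
= 216 + 1600 + 281.2 = 2097.2.

μ_V = -208, Var(V) = 2097.2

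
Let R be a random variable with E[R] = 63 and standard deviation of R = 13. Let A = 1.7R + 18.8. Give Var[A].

Var[A] = 488.41

A = 1.7R + 18.8 is linear with a = 1.7, b = 18.8.
Var[R] = 13² = 169.
Var[A] = a²·Var[R] = 1.7²·169 = 488.41 (the additive constant 18.8 does not affect variance).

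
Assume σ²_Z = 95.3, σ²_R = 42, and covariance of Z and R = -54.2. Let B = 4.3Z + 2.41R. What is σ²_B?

σ²_B = 882.688

σ²_B = a²·σ²_Z + b²·σ²_R + 2ab·covariance of Z and R with a = 4.3, b = 2.41.
= 4.3²·95.3 + 2.41²·42 + 2·4.3·2.41·(-54.2)
= 1762.097 + 243.9402 + (-1123.3492) = 882.688.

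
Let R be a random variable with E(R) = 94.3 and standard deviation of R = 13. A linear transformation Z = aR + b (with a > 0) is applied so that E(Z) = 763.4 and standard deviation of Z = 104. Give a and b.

a = 8, b = 9

standard deviation of Z = a·standard deviation of R (a > 0), so a = 104/13 = 8.
E(Z) = a·E(R) + b, so b = 763.4 − 8·94.3 = 9.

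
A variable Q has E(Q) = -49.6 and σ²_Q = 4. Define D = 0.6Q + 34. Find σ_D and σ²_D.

σ_D = 1.2, σ²_D = 1.44

D = 0.6Q + 34 is linear with a = 0.6, b = 34.
σ_Q = √4 = 2.
σ_D = |a|·σ_Q = |0.6|·2 = 1.2.
σ²_D = a²·σ²_Q = 0.6²·4 = 1.44 (the additive constant 34 does not affect variance).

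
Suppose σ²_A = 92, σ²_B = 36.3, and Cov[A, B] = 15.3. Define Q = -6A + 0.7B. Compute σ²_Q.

σ²_Q = a²·σ²_A + b²·σ²_B + 2ab·Cov[A, B] with a = -6, b = 0.7.
= (-6)²·92 + 0.7²·36.3 + 2·(-6)·0.7·15.3
= 3312 + 17.787 + (-128.52) = 3201.267.

σ²_Q = 3201.267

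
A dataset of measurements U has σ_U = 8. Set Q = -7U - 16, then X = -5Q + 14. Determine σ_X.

σ_X = 280

σ_Q = |-7|·8 = 56.
σ_X = |-5|·56 = 280.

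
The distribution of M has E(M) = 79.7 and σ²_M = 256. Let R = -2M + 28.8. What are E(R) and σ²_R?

E(R) = -130.6, σ²_R = 1024

R = -2M + 28.8 is linear with a = -2, b = 28.8.
E(R) = a·E(M) + b = (-2)·79.7 + 28.8 = -130.6.
σ²_R = a²·σ²_M = (-2)²·256 = 1024 (the additive constant 28.8 does not affect variance).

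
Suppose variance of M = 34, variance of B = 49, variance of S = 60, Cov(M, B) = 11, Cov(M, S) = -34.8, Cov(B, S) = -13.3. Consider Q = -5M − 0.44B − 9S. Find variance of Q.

variance of Q = 2530.5504

variance of Q = a²·variance of M + b²·variance of B + c²·variance of S + 2ab·Cov(M, B) + 2ac·Cov(M, S) + 2bc·Cov(B, S), with a = -5, b = -0.44, c = -9.
= 850 + 9.4864 + 4860 + 48.4 + (-3132) + (-105.336)
= 2530.5504.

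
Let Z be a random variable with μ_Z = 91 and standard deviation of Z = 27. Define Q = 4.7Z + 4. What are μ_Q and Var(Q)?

Q = 4.7Z + 4 is linear with a = 4.7, b = 4.
μ_Q = a·μ_Z + b = 4.7·91 + 4 = 431.7.
Var(Z) = 27² = 729.
Var(Q) = a²·Var(Z) = 4.7²·729 = 16103.61 (the additive constant 4 does not affect variance).

μ_Q = 431.7, Var(Q) = 16103.61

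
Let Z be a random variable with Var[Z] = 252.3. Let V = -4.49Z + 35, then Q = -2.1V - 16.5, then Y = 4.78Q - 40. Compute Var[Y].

Var[Y] = 512512.32660662412

Var[V] = (-4.49)²·252.3 = 5086.39323.
Var[Q] = (-2.1)²·5086.39323 = 22430.9941443.
Var[Y] = 4.78²·22430.9941443 = 512512.32660662412.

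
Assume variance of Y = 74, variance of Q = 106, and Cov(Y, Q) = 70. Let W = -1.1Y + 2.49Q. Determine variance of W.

variance of W = 363.2906

variance of W = a²·variance of Y + b²·variance of Q + 2ab·Cov(Y, Q) with a = -1.1, b = 2.49.
= (-1.1)²·74 + 2.49²·106 + 2·(-1.1)·2.49·70
= 89.54 + 657.2106 + (-383.46) = 363.2906.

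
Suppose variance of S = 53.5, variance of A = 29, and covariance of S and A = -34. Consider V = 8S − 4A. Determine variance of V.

variance of V = 6064

variance of V = a²·variance of S + b²·variance of A + 2ab·covariance of S and A with a = 8, b = -4.
= 8²·53.5 + (-4)²·29 + 2·8·(-4)·(-34)
= 3424 + 464 + 2176 = 6064.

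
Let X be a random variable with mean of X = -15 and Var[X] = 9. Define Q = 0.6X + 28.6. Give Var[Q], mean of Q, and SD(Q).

Q = 0.6X + 28.6 is linear with a = 0.6, b = 28.6.
Var[Q] = a²·Var[X] = 0.6²·9 = 3.24 (the additive constant 28.6 does not affect variance).
mean of Q = a·mean of X + b = 0.6·(-15) + 28.6 = 19.6.
SD(X) = √9 = 3.
SD(Q) = |a|·SD(X) = |0.6|·3 = 1.8.

Var[Q] = 3.24, mean of Q = 19.6, SD(Q) = 1.8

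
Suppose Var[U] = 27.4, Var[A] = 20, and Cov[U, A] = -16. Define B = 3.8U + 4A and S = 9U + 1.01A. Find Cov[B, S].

Cov[B, S] = 380.472

By bilinearity, Cov[B, S] = ac·Var[U] + bd·Var[A] + (ad+bc)·Cov[U, A], with a=3.8, b=4, c=9, d=1.01.
ac·Var[U] = 3.8·9·27.4 = 937.08
bd·Var[A] = 4·1.01·20 = 80.8
(ad+bc)·Cov[U, A] = (39.838)·(-16) = -637.408
Cov[B, S] = 937.08 + 80.8 + (-637.408) = 380.472.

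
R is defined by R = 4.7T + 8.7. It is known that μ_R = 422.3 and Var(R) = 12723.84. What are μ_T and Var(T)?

μ_T = 88, Var(T) = 576

From R = 4.7T + 8.7: μ_R = a·μ_T + b, so μ_T = (μ_R − b)/a = (422.3 − 8.7)/4.7 = 88.
Var(R) = a²·Var(T), so Var(T) = 12723.84/4.7² = 576.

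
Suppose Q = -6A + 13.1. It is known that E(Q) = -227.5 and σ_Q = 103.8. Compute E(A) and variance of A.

From Q = -6A + 13.1: E(Q) = a·E(A) + b, so E(A) = (E(Q) − b)/a = (-227.5 − 13.1)/(-6) = 40.1.
variance of Q = 103.8² = 10774.44.
variance of Q = a²·variance of A, so variance of A = 10774.44/(-6)² = 299.29.

E(A) = 40.1, variance of A = 299.29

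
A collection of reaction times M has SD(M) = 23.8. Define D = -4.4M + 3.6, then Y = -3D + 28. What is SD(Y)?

SD(D) = |-4.4|·23.8 = 104.72.
SD(Y) = |-3|·104.72 = 314.16.

SD(Y) = 314.16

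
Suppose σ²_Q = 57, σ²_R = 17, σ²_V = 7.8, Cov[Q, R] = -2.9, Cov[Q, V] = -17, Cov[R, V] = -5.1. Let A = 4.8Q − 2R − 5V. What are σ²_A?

σ²_A = 2345.96

σ²_A = a²·σ²_Q + b²·σ²_R + c²·σ²_V + 2ab·Cov[Q, R] + 2ac·Cov[Q, V] + 2bc·Cov[R, V], with a = 4.8, b = -2, c = -5.
= 1313.28 + 68 + 195 + 55.68 + 816 + (-102)
= 2345.96.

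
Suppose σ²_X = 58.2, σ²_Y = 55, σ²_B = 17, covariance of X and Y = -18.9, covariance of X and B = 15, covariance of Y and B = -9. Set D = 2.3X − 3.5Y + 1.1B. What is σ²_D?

σ²_D = a²·σ²_X + b²·σ²_Y + c²·σ²_B + 2ab·covariance of X and Y + 2ac·covariance of X and B + 2bc·covariance of Y and B, with a = 2.3, b = -3.5, c = 1.1.
= 307.878 + 673.75 + 20.57 + 304.29 + 75.9 + 69.3
= 1451.688.

σ²_D = 1451.688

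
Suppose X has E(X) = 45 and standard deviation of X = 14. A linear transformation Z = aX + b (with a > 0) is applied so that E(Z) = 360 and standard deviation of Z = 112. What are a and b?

a = 8, b = 0

standard deviation of Z = a·standard deviation of X (a > 0), so a = 112/14 = 8.
E(Z) = a·E(X) + b, so b = 360 − 8·45 = 0.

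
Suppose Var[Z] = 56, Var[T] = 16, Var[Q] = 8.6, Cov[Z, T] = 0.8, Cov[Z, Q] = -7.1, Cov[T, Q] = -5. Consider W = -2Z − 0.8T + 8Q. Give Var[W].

Var[W] = 1078.4

Var[W] = a²·Var[Z] + b²·Var[T] + c²·Var[Q] + 2ab·Cov[Z, T] + 2ac·Cov[Z, Q] + 2bc·Cov[T, Q], with a = -2, b = -0.8, c = 8.
= 224 + 10.24 + 550.4 + 2.56 + 227.2 + 64
= 1078.4.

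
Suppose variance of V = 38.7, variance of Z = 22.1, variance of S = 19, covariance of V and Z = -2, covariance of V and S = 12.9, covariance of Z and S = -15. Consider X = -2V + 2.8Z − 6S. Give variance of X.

variance of X = a²·variance of V + b²·variance of Z + c²·variance of S + 2ab·covariance of V and Z + 2ac·covariance of V and S + 2bc·covariance of Z and S, with a = -2, b = 2.8, c = -6.
= 154.8 + 173.264 + 684 + 22.4 + 309.6 + 504
= 1848.064.

variance of X = 1848.064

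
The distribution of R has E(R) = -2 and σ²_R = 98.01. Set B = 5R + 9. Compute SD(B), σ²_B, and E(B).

B = 5R + 9 is linear with a = 5, b = 9.
SD(R) = √98.01 = 9.9.
SD(B) = |a|·SD(R) = |5|·9.9 = 49.5.
σ²_B = a²·σ²_R = 5²·98.01 = 2450.25 (the additive constant 9 does not affect variance).
E(B) = a·E(R) + b = 5·(-2) + 9 = -1.

SD(B) = 49.5, σ²_B = 2450.25, E(B) = -1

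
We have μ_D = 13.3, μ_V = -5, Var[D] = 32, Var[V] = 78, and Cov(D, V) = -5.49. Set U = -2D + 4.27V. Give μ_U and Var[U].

μ_U = (-2)·μ_D + 4.27·μ_V = (-2)·13.3 + 4.27·(-5) = -47.95.
Var[U] = a²·Var[D] + b²·Var[V] + 2ab·Cov(D, V) with a = -2, b = 4.27.
= (-2)²·32 + 4.27²·78 + 2·(-2)·4.27·(-5.49)
= 128 + 1422.1662 + 93.7692 = 1643.9354.

μ_U = -47.95, Var[U] = 1643.9354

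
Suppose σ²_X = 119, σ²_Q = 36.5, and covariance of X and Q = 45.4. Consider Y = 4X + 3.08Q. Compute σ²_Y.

σ²_Y = a²·σ²_X + b²·σ²_Q + 2ab·covariance of X and Q with a = 4, b = 3.08.
= 4²·119 + 3.08²·36.5 + 2·4·3.08·45.4
= 1904 + 346.2536 + 1118.656 = 3368.9096.

σ²_Y = 3368.9096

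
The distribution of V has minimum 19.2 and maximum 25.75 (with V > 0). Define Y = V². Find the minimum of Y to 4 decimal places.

min(Y) = 368.64

V² is increasing on this domain, so min(Y) comes from min(V) = 19.2: min(Y) = square(19.2) = 368.64.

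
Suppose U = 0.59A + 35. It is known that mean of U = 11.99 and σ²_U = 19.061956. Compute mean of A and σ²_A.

mean of A = -39, σ²_A = 54.76

From U = 0.59A + 35: mean of U = a·mean of A + b, so mean of A = (mean of U − b)/a = (11.99 − 35)/0.59 = -39.
σ²_U = a²·σ²_A, so σ²_A = 19.061956/0.59² = 54.76.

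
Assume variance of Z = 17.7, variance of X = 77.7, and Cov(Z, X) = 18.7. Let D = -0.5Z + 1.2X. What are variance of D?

variance of D = 93.873

variance of D = a²·variance of Z + b²·variance of X + 2ab·Cov(Z, X) with a = -0.5, b = 1.2.
= (-0.5)²·17.7 + 1.2²·77.7 + 2·(-0.5)·1.2·18.7
= 4.425 + 111.888 + (-22.44) = 93.873.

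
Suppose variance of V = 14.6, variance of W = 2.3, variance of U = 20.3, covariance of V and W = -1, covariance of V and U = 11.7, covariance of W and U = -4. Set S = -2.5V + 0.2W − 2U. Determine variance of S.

variance of S = 293.742

variance of S = a²·variance of V + b²·variance of W + c²·variance of U + 2ab·covariance of V and W + 2ac·covariance of V and U + 2bc·covariance of W and U, with a = -2.5, b = 0.2, c = -2.
= 91.25 + 0.092 + 81.2 + 1 + 117 + 3.2
= 293.742.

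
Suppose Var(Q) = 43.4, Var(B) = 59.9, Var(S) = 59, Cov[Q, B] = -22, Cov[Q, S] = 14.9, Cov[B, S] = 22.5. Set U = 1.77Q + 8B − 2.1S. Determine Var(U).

Var(U) = a²·Var(Q) + b²·Var(B) + c²·Var(S) + 2ab·Cov[Q, B] + 2ac·Cov[Q, S] + 2bc·Cov[B, S], with a = 1.77, b = 8, c = -2.1.
= 135.96786 + 3833.6 + 260.19 + (-623.04) + (-110.7666) + (-756)
= 2739.95126.

Var(U) = 2739.95126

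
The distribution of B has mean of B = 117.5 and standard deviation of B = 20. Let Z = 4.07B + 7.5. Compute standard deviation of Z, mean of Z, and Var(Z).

Z = 4.07B + 7.5 is linear with a = 4.07, b = 7.5.
standard deviation of Z = |a|·standard deviation of B = |4.07|·20 = 81.4.
mean of Z = a·mean of B + b = 4.07·117.5 + 7.5 = 485.725.
Var(B) = 20² = 400.
Var(Z) = a²·Var(B) = 4.07²·400 = 6625.96 (the additive constant 7.5 does not affect variance).

standard deviation of Z = 81.4, mean of Z = 485.725, Var(Z) = 6625.96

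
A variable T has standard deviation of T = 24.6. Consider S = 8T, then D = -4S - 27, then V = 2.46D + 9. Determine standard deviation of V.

standard deviation of S = |8|·24.6 = 196.8.
standard deviation of D = |-4|·196.8 = 787.2.
standard deviation of V = |2.46|·787.2 = 1936.512.

standard deviation of V = 1936.512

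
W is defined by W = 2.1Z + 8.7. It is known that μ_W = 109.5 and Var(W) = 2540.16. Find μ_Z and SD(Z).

μ_Z = 48, SD(Z) = 24

From W = 2.1Z + 8.7: μ_W = a·μ_Z + b, so μ_Z = (μ_W − b)/a = (109.5 − 8.7)/2.1 = 48.
SD(W) = √2540.16 = 50.4.
SD(W) = |a|·SD(Z), so SD(Z) = 50.4/|2.1| = 24.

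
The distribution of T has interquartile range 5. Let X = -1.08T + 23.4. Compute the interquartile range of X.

Under X = aT + b, IQR(X) = |a|·IQR(T) = |-1.08|·5 = 5.4 (shifts cancel; spread scales by |a|).

IQR(X) = 5.4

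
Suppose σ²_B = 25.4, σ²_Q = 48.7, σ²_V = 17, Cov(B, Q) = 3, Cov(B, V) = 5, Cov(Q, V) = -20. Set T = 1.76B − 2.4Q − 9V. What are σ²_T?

σ²_T = 688.44704

σ²_T = a²·σ²_B + b²·σ²_Q + c²·σ²_V + 2ab·Cov(B, Q) + 2ac·Cov(B, V) + 2bc·Cov(Q, V), with a = 1.76, b = -2.4, c = -9.
= 78.67904 + 280.512 + 1377 + (-25.344) + (-158.4) + (-864)
= 688.44704.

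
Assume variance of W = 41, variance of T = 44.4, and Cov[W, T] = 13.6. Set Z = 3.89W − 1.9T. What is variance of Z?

variance of Z = 579.6649

variance of Z = a²·variance of W + b²·variance of T + 2ab·Cov[W, T] with a = 3.89, b = -1.9.
= 3.89²·41 + (-1.9)²·44.4 + 2·3.89·(-1.9)·13.6
= 620.4161 + 160.284 + (-201.0352) = 579.6649.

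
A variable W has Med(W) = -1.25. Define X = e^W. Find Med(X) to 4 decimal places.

e^W is monotone on this domain, so Med(X) = exp(-1.25) ≈ 0.2865.

Med(X) = 0.2865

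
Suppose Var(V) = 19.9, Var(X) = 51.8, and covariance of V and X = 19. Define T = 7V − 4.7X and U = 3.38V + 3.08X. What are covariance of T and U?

By bilinearity, covariance of T and U = ac·Var(V) + bd·Var(X) + (ad+bc)·covariance of V and X, with a=7, b=-4.7, c=3.38, d=3.08.
ac·Var(V) = 7·3.38·19.9 = 470.834
bd·Var(X) = (-4.7)·3.08·51.8 = -749.8568
(ad+bc)·covariance of V and X = (5.674)·19 = 107.806
covariance of T and U = 470.834 + (-749.8568) + 107.806 = -171.2168.

covariance of T and U = -171.2168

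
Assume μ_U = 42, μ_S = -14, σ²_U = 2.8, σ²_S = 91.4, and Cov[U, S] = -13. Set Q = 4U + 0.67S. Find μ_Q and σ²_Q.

μ_Q = 158.62, σ²_Q = 16.14946

μ_Q = 4·μ_U + 0.67·μ_S = 4·42 + 0.67·(-14) = 158.62.
σ²_Q = a²·σ²_U + b²·σ²_S + 2ab·Cov[U, S] with a = 4, b = 0.67.
= 4²·2.8 + 0.67²·91.4 + 2·4·0.67·(-13)
= 44.8 + 41.02946 + (-69.68) = 16.14946.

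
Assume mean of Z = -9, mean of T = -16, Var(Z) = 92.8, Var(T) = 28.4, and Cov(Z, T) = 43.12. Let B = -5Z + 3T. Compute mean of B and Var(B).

mean of B = -3, Var(B) = 1282

mean of B = (-5)·mean of Z + 3·mean of T = (-5)·(-9) + 3·(-16) = -3.
Var(B) = a²·Var(Z) + b²·Var(T) + 2ab·Cov(Z, T) with a = -5, b = 3.
= (-5)²·92.8 + 3²·28.4 + 2·(-5)·3·43.12
= 2320 + 255.6 + (-1293.6) = 1282.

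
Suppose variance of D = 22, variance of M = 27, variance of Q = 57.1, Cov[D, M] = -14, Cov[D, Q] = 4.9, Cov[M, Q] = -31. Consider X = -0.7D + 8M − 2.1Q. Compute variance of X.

variance of X = a²·variance of D + b²·variance of M + c²·variance of Q + 2ab·Cov[D, M] + 2ac·Cov[D, Q] + 2bc·Cov[M, Q], with a = -0.7, b = 8, c = -2.1.
= 10.78 + 1728 + 251.811 + 156.8 + 14.406 + 1041.6
= 3203.397.

variance of X = 3203.397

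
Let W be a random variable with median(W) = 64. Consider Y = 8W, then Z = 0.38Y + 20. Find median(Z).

median(Y) = 8·64 = 512.
median(Z) = 0.38·512 + 20 = 214.56.

median(Z) = 214.56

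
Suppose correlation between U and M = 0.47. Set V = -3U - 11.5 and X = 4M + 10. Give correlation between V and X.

Linear rescalings preserve |correlation|; the slopes -3 and 4 have opposite signs, so the correlation flips sign: correlation between V and X = −correlation between U and M = -0.47.

correlation between V and X = -0.47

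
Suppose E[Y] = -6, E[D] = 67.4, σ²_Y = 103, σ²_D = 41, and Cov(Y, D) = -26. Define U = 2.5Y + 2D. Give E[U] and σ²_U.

E[U] = 119.8, σ²_U = 547.75

E[U] = 2.5·E[Y] + 2·E[D] = 2.5·(-6) + 2·67.4 = 119.8.
σ²_U = a²·σ²_Y + b²·σ²_D + 2ab·Cov(Y, D) with a = 2.5, b = 2.
= 2.5²·103 + 2²·41 + 2·2.5·2·(-26)
= 643.75 + 164 + (-260) = 547.75.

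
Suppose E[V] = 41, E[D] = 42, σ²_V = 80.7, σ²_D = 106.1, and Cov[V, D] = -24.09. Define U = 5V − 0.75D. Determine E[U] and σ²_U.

E[U] = 173.5, σ²_U = 2257.85625

E[U] = 5·E[V] + (-0.75)·E[D] = 5·41 + (-0.75)·42 = 173.5.
σ²_U = a²·σ²_V + b²·σ²_D + 2ab·Cov[V, D] with a = 5, b = -0.75.
= 5²·80.7 + (-0.75)²·106.1 + 2·5·(-0.75)·(-24.09)
= 2017.5 + 59.68125 + 180.675 = 2257.85625.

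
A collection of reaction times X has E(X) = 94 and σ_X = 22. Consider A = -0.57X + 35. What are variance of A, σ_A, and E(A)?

variance of A = 157.2516, σ_A = 12.54, E(A) = -18.58

A = -0.57X + 35 is linear with a = -0.57, b = 35.
variance of X = 22² = 484.
variance of A = a²·variance of X = (-0.57)²·484 = 157.2516 (the additive constant 35 does not affect variance).
σ_A = |a|·σ_X = |-0.57|·22 = 12.54.
E(A) = a·E(X) + b = (-0.57)·94 + 35 = -18.58.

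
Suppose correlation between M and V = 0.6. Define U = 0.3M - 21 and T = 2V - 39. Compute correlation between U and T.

correlation between U and T = 0.6

Linear rescalings preserve correlation up to sign; here the slopes 0.3 and 2 have the same sign, so correlation between U and T = correlation between M and V = 0.6.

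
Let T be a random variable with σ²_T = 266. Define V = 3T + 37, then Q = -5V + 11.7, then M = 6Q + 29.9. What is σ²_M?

σ²_M = 2154600

σ²_V = 3²·266 = 2394.
σ²_Q = (-5)²·2394 = 59850.
σ²_M = 6²·59850 = 2154600.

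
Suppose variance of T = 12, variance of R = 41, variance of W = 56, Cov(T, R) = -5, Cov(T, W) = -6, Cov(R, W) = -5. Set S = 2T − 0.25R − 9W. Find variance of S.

variance of S = a²·variance of T + b²·variance of R + c²·variance of W + 2ab·Cov(T, R) + 2ac·Cov(T, W) + 2bc·Cov(R, W), with a = 2, b = -0.25, c = -9.
= 48 + 2.5625 + 4536 + 5 + 216 + (-22.5)
= 4785.0625.

variance of S = 4785.0625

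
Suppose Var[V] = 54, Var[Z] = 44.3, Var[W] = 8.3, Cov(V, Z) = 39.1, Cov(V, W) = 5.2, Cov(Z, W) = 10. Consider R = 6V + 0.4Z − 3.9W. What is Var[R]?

Var[R] = 1990.451

Var[R] = a²·Var[V] + b²·Var[Z] + c²·Var[W] + 2ab·Cov(V, Z) + 2ac·Cov(V, W) + 2bc·Cov(Z, W), with a = 6, b = 0.4, c = -3.9.
= 1944 + 7.088 + 126.243 + 187.68 + (-243.36) + (-31.2)
= 1990.451.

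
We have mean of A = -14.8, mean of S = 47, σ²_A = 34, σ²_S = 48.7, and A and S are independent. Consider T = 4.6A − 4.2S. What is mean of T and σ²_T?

mean of T = -265.48, σ²_T = 1578.508

mean of T = 4.6·mean of A + (-4.2)·mean of S = 4.6·(-14.8) + (-4.2)·47 = -265.48.
σ²_T = a²·σ²_A + b²·σ²_S + 2ab·Cov[A, S] with a = 4.6, b = -4.2.
Independence gives Cov[A, S] = 0.
= 4.6²·34 + (-4.2)²·48.7 + 2·4.6·(-4.2)·0
= 719.44 + 859.068 + 0 = 1578.508.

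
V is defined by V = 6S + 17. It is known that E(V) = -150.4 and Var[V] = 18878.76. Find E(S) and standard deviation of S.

From V = 6S + 17: E(V) = a·E(S) + b, so E(S) = (E(V) − b)/a = (-150.4 − 17)/6 = -27.9.
standard deviation of V = √18878.76 = 137.4.
standard deviation of V = |a|·standard deviation of S, so standard deviation of S = 137.4/|6| = 22.9.

E(S) = -27.9, standard deviation of S = 22.9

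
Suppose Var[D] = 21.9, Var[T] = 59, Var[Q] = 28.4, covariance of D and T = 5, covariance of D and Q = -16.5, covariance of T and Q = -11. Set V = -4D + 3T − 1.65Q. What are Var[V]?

Var[V] = 729.819

Var[V] = a²·Var[D] + b²·Var[T] + c²·Var[Q] + 2ab·covariance of D and T + 2ac·covariance of D and Q + 2bc·covariance of T and Q, with a = -4, b = 3, c = -1.65.
= 350.4 + 531 + 77.319 + (-120) + (-217.8) + 108.9
= 729.819.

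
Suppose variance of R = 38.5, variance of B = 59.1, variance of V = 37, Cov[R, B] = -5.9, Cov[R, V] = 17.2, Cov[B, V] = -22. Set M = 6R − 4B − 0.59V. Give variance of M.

variance of M = 2402.0637

variance of M = a²·variance of R + b²·variance of B + c²·variance of V + 2ab·Cov[R, B] + 2ac·Cov[R, V] + 2bc·Cov[B, V], with a = 6, b = -4, c = -0.59.
= 1386 + 945.6 + 12.8797 + 283.2 + (-121.776) + (-103.84)
= 2402.0637.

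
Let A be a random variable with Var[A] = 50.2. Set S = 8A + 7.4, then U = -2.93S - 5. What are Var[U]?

Var[U] = 27581.56672

Var[S] = 8²·50.2 = 3212.8.
Var[U] = (-2.93)²·3212.8 = 27581.56672.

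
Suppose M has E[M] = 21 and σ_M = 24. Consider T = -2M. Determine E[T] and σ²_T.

T = -2M is linear with a = -2, b = 0.
E[T] = a·E[M] + b = (-2)·21 = -42.
σ²_M = 24² = 576.
σ²_T = a²·σ²_M = (-2)²·576 = 2304.

E[T] = -42, σ²_T = 2304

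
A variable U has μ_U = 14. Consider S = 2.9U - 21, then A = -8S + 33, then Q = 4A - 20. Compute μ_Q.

μ_S = 2.9·14 + (-21) = 19.6.
μ_A = (-8)·19.6 + 33 = -123.8.
μ_Q = 4·(-123.8) + (-20) = -515.2.

μ_Q = -515.2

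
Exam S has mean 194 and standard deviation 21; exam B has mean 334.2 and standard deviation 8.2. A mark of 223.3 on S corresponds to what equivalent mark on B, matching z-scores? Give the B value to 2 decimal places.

B = 345.64

z = (223.3 − 194)/21 ≈ 1.3952.
B = 334.2 + z·8.2 = 334.2 + (223.3 − 194)·8.2/21 ≈ 345.64.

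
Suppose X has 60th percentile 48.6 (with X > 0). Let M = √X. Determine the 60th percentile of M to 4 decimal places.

√X is increasing, so P_{60}(M) = g(P_{60}(X)) ≈ 6.9714.

60th percentile of M = 6.9714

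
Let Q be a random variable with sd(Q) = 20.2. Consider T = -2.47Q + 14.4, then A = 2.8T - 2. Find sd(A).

sd(T) = |-2.47|·20.2 = 49.894.
sd(A) = |2.8|·49.894 = 139.7032.

sd(A) = 139.7032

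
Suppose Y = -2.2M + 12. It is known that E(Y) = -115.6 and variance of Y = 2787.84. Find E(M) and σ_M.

From Y = -2.2M + 12: E(Y) = a·E(M) + b, so E(M) = (E(Y) − b)/a = (-115.6 − 12)/(-2.2) = 58.
σ_Y = √2787.84 = 52.8.
σ_Y = |a|·σ_M, so σ_M = 52.8/|-2.2| = 24.

E(M) = 58, σ_M = 24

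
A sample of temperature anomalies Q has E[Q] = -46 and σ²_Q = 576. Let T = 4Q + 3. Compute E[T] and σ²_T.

T = 4Q + 3 is linear with a = 4, b = 3.
E[T] = a·E[Q] + b = 4·(-46) + 3 = -181.
σ²_T = a²·σ²_Q = 4²·576 = 9216 (the additive constant 3 does not affect variance).

E[T] = -181, σ²_T = 9216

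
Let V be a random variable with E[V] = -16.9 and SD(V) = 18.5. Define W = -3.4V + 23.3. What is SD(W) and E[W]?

SD(W) = 62.9, E[W] = 80.76

W = -3.4V + 23.3 is linear with a = -3.4, b = 23.3.
SD(W) = |a|·SD(V) = |-3.4|·18.5 = 62.9.
E[W] = a·E[V] + b = (-3.4)·(-16.9) + 23.3 = 80.76.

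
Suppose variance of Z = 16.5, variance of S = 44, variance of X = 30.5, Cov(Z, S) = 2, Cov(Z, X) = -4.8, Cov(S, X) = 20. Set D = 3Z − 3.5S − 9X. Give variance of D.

variance of D = a²·variance of Z + b²·variance of S + c²·variance of X + 2ab·Cov(Z, S) + 2ac·Cov(Z, X) + 2bc·Cov(S, X), with a = 3, b = -3.5, c = -9.
= 148.5 + 539 + 2470.5 + (-42) + 259.2 + 1260
= 4635.2.

variance of D = 4635.2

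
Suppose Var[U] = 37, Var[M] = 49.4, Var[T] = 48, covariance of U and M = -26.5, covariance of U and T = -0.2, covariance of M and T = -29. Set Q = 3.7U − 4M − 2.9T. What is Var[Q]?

Var[Q] = 1816.502

Var[Q] = a²·Var[U] + b²·Var[M] + c²·Var[T] + 2ab·covariance of U and M + 2ac·covariance of U and T + 2bc·covariance of M and T, with a = 3.7, b = -4, c = -2.9.
= 506.53 + 790.4 + 403.68 + 784.4 + 4.292 + (-672.8)
= 1816.502.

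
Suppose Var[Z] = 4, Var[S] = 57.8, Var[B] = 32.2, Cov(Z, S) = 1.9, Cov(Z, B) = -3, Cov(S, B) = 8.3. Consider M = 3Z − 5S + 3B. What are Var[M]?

Var[M] = a²·Var[Z] + b²·Var[S] + c²·Var[B] + 2ab·Cov(Z, S) + 2ac·Cov(Z, B) + 2bc·Cov(S, B), with a = 3, b = -5, c = 3.
= 36 + 1445 + 289.8 + (-57) + (-54) + (-249)
= 1410.8.

Var[M] = 1410.8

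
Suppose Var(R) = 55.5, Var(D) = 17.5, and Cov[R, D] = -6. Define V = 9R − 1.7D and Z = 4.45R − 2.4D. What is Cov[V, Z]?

By bilinearity, Cov[V, Z] = ac·Var(R) + bd·Var(D) + (ad+bc)·Cov[R, D], with a=9, b=-1.7, c=4.45, d=-2.4.
ac·Var(R) = 9·4.45·55.5 = 2222.775
bd·Var(D) = (-1.7)·(-2.4)·17.5 = 71.4
(ad+bc)·Cov[R, D] = (-29.165)·(-6) = 174.99
Cov[V, Z] = 2222.775 + 71.4 + 174.99 = 2469.165.

Cov[V, Z] = 2469.165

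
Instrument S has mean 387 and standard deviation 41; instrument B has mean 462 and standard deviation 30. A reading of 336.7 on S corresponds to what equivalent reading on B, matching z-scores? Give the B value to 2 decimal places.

z = (336.7 − 387)/41 ≈ -1.2268.
B = 462 + z·30 = 462 + (336.7 − 387)·30/41 ≈ 425.20.

B = 425.20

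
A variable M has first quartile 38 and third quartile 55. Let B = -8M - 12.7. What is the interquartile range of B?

IQR of M = Q3 − Q1 = 55 − 38 = 17.
Under B = aM + b, IQR(B) = |a|·IQR(M) = |-8|·17 = 136 (shifts cancel; spread scales by |a|).

IQR(B) = 136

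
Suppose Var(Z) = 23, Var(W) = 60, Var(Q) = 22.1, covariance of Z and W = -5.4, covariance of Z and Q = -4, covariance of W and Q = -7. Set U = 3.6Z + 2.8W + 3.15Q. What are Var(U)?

Var(U) = 664.70325

Var(U) = a²·Var(Z) + b²·Var(W) + c²·Var(Q) + 2ab·covariance of Z and W + 2ac·covariance of Z and Q + 2bc·covariance of W and Q, with a = 3.6, b = 2.8, c = 3.15.
= 298.08 + 470.4 + 219.28725 + (-108.864) + (-90.72) + (-123.48)
= 664.70325.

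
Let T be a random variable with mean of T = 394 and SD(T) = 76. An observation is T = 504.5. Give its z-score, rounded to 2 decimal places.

z = 1.45

z = (T − mean of T) / SD(T) = (504.5 − 394) / 76 ≈ 1.45.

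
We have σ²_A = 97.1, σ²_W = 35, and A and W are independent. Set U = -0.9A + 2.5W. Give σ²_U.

σ²_U = 297.401

σ²_U = a²·σ²_A + b²·σ²_W + 2ab·covariance of A and W with a = -0.9, b = 2.5.
Independence gives covariance of A and W = 0.
= (-0.9)²·97.1 + 2.5²·35 + 2·(-0.9)·2.5·0
= 78.651 + 218.75 + 0 = 297.401.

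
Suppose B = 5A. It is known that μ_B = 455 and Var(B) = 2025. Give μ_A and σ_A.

μ_A = 91, σ_A = 9

From B = 5A: μ_B = a·μ_A + b, so μ_A = (μ_B − b)/a = (455 − 0)/5 = 91.
σ_B = √2025 = 45.
σ_B = |a|·σ_A, so σ_A = 45/|5| = 9.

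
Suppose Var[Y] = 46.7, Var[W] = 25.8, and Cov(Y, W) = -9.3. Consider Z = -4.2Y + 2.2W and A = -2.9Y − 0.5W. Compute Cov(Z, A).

Cov(Z, A) = 580.23

By bilinearity, Cov(Z, A) = ac·Var[Y] + bd·Var[W] + (ad+bc)·Cov(Y, W), with a=-4.2, b=2.2, c=-2.9, d=-0.5.
ac·Var[Y] = (-4.2)·(-2.9)·46.7 = 568.806
bd·Var[W] = 2.2·(-0.5)·25.8 = -28.38
(ad+bc)·Cov(Y, W) = (-4.28)·(-9.3) = 39.804
Cov(Z, A) = 568.806 + (-28.38) + 39.804 = 580.23.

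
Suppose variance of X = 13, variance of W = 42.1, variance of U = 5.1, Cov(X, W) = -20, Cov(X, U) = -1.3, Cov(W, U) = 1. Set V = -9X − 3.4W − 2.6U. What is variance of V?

variance of V = a²·variance of X + b²·variance of W + c²·variance of U + 2ab·Cov(X, W) + 2ac·Cov(X, U) + 2bc·Cov(W, U), with a = -9, b = -3.4, c = -2.6.
= 1053 + 486.676 + 34.476 + (-1224) + (-60.84) + 17.68
= 306.992.

variance of V = 306.992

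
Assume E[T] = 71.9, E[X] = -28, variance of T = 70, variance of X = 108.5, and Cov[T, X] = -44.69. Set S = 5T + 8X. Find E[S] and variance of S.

E[S] = 135.5, variance of S = 5118.8

E[S] = 5·E[T] + 8·E[X] = 5·71.9 + 8·(-28) = 135.5.
variance of S = a²·variance of T + b²·variance of X + 2ab·Cov[T, X] with a = 5, b = 8.
= 5²·70 + 8²·108.5 + 2·5·8·(-44.69)
= 1750 + 6944 + (-3575.2) = 5118.8.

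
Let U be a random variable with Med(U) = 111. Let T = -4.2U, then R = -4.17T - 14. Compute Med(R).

Med(R) = 1930.054

Med(T) = (-4.2)·111 = -466.2.
Med(R) = (-4.17)·(-466.2) + (-14) = 1930.054.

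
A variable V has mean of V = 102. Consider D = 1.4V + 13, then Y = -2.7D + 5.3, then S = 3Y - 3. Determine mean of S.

mean of D = 1.4·102 + 13 = 155.8.
mean of Y = (-2.7)·155.8 + 5.3 = -415.36.
mean of S = 3·(-415.36) + (-3) = -1249.08.

mean of S = -1249.08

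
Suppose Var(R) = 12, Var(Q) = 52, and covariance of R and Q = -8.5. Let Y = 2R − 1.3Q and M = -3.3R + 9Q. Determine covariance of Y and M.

By bilinearity, covariance of Y and M = ac·Var(R) + bd·Var(Q) + (ad+bc)·covariance of R and Q, with a=2, b=-1.3, c=-3.3, d=9.
ac·Var(R) = 2·(-3.3)·12 = -79.2
bd·Var(Q) = (-1.3)·9·52 = -608.4
(ad+bc)·covariance of R and Q = (22.29)·(-8.5) = -189.465
covariance of Y and M = -79.2 + (-608.4) + (-189.465) = -877.065.

covariance of Y and M = -877.065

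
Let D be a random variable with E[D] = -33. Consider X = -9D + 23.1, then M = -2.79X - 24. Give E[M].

E[M] = -917.079

E[X] = (-9)·(-33) + 23.1 = 320.1.
E[M] = (-2.79)·320.1 + (-24) = -917.079.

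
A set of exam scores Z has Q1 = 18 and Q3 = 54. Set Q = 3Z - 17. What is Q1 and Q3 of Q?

a = 3 > 0: Q1(Q) = a·Q1(Z)+b = 37, Q3(Q) = a·Q3(Z)+b = 145.

Q1(Q) = 37, Q3(Q) = 145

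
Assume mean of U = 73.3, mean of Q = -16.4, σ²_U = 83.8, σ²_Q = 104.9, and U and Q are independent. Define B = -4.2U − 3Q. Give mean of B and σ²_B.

mean of B = (-4.2)·mean of U + (-3)·mean of Q = (-4.2)·73.3 + (-3)·(-16.4) = -258.66.
σ²_B = a²·σ²_U + b²·σ²_Q + 2ab·Cov(U, Q) with a = -4.2, b = -3.
Independence gives Cov(U, Q) = 0.
= (-4.2)²·83.8 + (-3)²·104.9 + 2·(-4.2)·(-3)·0
= 1478.232 + 944.1 + 0 = 2422.332.

mean of B = -258.66, σ²_B = 2422.332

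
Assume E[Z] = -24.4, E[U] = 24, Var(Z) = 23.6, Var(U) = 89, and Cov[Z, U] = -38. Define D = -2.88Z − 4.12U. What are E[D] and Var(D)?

E[D] = -28.608, Var(D) = 804.68384

E[D] = (-2.88)·E[Z] + (-4.12)·E[U] = (-2.88)·(-24.4) + (-4.12)·24 = -28.608.
Var(D) = a²·Var(Z) + b²·Var(U) + 2ab·Cov[Z, U] with a = -2.88, b = -4.12.
= (-2.88)²·23.6 + (-4.12)²·89 + 2·(-2.88)·(-4.12)·(-38)
= 195.74784 + 1510.7216 + (-901.7856) = 804.68384.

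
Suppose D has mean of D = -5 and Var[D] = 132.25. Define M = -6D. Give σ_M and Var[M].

σ_M = 69, Var[M] = 4761

M = -6D is linear with a = -6, b = 0.
σ_D = √132.25 = 11.5.
σ_M = |a|·σ_D = |-6|·11.5 = 69.
Var[M] = a²·Var[D] = (-6)²·132.25 = 4761.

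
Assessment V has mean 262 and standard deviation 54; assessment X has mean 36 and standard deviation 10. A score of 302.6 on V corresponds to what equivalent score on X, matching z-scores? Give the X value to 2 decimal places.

z = (302.6 − 262)/54 ≈ 0.7519.
X = 36 + z·10 = 36 + (302.6 − 262)·10/54 ≈ 43.52.

X = 43.52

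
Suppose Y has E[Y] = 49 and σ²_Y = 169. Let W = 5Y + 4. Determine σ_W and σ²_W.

σ_W = 65, σ²_W = 4225

W = 5Y + 4 is linear with a = 5, b = 4.
σ_Y = √169 = 13.
σ_W = |a|·σ_Y = |5|·13 = 65.
σ²_W = a²·σ²_Y = 5²·169 = 4225 (the additive constant 4 does not affect variance).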